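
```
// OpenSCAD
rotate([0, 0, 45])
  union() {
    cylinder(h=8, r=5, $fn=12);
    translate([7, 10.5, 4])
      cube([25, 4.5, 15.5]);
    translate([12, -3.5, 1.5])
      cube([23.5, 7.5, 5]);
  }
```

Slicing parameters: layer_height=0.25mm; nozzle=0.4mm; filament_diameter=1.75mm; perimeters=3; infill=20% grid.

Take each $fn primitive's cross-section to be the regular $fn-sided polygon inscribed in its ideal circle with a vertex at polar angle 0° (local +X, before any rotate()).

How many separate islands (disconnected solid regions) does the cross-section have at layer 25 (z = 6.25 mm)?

3

At z = 6.25 mm: the cylinder: section is a regular 12-gon, circumradius r=5; the cube at (7, 10.5) is present — its section is the full 25×4.5 rectangle; the 23.5×7.5 cube at (12, -3.5) contributes its full rectangle; Merging all regions: the 3 present regions are separate (no shared area or edge), so areas and boundary lengths simply add and each stays a separate island — 3 connected regions; (rotated 45° about Z; rotation is an isometry so areas/perimeters/island counts are preserved). Overall, the cross-section has 3 separate islands. Island count = 3.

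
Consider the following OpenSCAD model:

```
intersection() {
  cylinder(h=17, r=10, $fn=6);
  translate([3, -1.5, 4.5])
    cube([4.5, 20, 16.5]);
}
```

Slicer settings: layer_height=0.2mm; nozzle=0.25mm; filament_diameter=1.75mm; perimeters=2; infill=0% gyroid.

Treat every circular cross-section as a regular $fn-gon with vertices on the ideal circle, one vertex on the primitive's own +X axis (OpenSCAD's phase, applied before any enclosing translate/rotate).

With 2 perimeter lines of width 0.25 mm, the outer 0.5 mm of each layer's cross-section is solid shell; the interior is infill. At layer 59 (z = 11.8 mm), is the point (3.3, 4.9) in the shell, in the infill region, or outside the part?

shell

At z = 11.8 mm: the r=10 cylinder gives a regular 6-gon of circumradius 10 (constant along its height); the 4.5×20 cube at (3, -1.5) contributes its full rectangle; Keeping only the common overlap: the 4.5×20 cube at (3, -1.5) partially overlaps the r=10 cylinder; clipping to the common part keeps 40.31 mm² — 1 connected region. Overall, the cross-section is a single solid region. The nearest boundary edge runs (3.00, -1.50)→(3.00, 8.66); distance from the point to it = 0.30 mm. The point is inside the cross-section, 0.30 mm from the nearest boundary — within the 0.5 mm shell band (2 × 0.25).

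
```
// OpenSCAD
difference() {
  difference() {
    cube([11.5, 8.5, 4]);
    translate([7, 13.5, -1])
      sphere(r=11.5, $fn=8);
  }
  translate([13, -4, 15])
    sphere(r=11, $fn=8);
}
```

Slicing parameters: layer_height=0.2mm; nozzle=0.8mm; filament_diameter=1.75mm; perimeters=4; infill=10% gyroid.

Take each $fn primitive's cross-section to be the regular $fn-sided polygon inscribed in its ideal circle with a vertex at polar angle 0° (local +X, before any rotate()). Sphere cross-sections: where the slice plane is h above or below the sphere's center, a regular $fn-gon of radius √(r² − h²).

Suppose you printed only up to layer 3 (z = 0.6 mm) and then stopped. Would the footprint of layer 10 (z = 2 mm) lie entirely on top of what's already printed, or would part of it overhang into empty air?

part overhangs

Compare the two slices. At z = 0.6: the 11.5×8.5 cube contributes its full rectangle (area 97.75 mm²); the r=11.5 sphere at (7, 13.5) contributes a regular 8-gon of circumradius √(11.5²−1.6²) = 11.388 (area = (8/2)·11.388²·sin(360°/8) = 366.82 mm²); Taking the first minus the rest: starting from the 11.5×8.5 cube (97.75 mm²), the r=11.5 sphere at (7, 13.5) partially overlaps it — only the 59.12 mm² overlap (of its 366.82 mm²) is removed, clipping the outline — area = 38.63 mm²; the sphere at (13, -4) is absent (|z−center|=14.400 > r=11); Subtracting the remaining from the first: none of the subtracted shapes is present at this height, so the result so far is unchanged — area = 38.63 mm². At z = 2: the cube (footprint 11.5×8.5) is included at this height (area 97.75 mm²); the r=11.5 sphere at (7, 13.5) contributes a regular 8-gon of circumradius √(11.5²−3²) = 11.102 (area = (8/2)·11.102²·sin(360°/8) = 348.60 mm²); Taking the first minus the rest: starting from the 11.5×8.5 cube (97.75 mm²), the r=11.5 sphere at (7, 13.5) partially overlaps it — only the 55.83 mm² overlap (of its 348.60 mm²) is removed, clipping the outline — area = 41.92 mm²; the sphere at (13, -4) is absent (|z−center|=13.000 > r=11); After the difference (first − rest): none of the subtracted shapes is present at this height, so the result so far is unchanged — area = 41.92 mm². Checking containment: at z = 2 the cross-section extends beyond the z = 0.6 cross-section by about 3.29 mm².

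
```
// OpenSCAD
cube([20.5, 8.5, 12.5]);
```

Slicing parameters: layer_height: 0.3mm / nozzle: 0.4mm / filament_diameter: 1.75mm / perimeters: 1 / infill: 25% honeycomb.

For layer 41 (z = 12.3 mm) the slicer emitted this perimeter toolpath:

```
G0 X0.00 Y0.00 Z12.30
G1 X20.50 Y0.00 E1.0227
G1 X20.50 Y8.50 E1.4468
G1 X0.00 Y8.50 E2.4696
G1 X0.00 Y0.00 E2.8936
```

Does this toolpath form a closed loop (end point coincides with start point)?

Start point (G0): (0.00, 0.00). End point (last G1): the path returns to the start — closed.

yes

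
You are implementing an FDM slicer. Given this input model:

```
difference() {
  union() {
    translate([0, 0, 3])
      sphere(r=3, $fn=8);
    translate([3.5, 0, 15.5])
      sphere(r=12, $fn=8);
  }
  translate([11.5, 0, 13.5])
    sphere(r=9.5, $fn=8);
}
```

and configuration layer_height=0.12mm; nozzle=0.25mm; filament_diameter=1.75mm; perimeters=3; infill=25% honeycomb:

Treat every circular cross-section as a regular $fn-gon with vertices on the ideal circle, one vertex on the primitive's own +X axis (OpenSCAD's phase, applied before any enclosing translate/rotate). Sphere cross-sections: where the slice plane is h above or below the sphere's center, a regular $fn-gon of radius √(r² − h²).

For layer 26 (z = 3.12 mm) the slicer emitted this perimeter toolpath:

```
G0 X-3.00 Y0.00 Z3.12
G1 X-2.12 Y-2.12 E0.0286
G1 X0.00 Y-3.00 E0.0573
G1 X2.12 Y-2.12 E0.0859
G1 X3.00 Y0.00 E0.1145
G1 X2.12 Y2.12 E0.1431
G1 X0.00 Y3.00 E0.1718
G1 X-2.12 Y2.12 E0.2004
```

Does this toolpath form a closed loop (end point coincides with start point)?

Start point (G0): (-3.00, 0.00). End point (last G1): the path does not return to the start — open.

no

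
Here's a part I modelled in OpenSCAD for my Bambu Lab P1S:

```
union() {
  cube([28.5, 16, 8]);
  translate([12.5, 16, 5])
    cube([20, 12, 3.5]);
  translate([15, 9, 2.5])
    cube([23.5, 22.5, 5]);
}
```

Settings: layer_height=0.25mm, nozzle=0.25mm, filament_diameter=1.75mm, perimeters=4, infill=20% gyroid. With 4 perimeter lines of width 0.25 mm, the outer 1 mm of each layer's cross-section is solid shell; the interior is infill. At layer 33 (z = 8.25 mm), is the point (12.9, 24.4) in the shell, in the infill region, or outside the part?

shell

At z = 8.25 mm: the cube does not reach this height (z outside [0, 8]); the 20×12 cube at (12.5, 16) contributes its full rectangle; the cube at (15, 9) does not reach this height (z outside [2.5, 7.5]); Combining (union): only the 20×12 cube at (12.5, 16) is present, so the union is just that shape — 1 connected region. Overall, the cross-section is a single solid region. The nearest boundary edge runs (12.50, 28.00)→(12.50, 16.00); distance from the point to it = 0.40 mm. The point is inside the cross-section, 0.40 mm from the nearest boundary — within the 1 mm shell band (4 × 0.25).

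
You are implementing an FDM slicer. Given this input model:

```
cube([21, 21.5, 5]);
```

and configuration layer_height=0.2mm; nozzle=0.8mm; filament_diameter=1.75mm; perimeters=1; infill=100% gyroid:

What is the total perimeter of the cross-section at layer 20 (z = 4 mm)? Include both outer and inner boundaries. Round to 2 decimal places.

At z = 4 mm: the cube is present — its section is the full 21×21.5 rectangle (perimeter 85.00 mm). Overall, the cross-section is a single solid region. Total boundary length (outer) = 85.00 mm.

85.00 mm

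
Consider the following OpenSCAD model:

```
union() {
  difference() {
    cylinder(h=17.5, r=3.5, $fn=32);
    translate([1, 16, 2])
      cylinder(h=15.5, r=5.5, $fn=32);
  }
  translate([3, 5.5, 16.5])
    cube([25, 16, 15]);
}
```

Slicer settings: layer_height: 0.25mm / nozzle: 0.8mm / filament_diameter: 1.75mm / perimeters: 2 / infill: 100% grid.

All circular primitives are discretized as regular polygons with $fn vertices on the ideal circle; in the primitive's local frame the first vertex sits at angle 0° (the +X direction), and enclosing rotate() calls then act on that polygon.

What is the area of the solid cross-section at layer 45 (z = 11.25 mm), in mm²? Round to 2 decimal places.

38.24 mm²

At z = 11.25 mm: the r=3.5 cylinder gives a regular 32-gon of circumradius 3.5 (constant along its height) (area = (32/2)·3.500²·sin(360°/32) = 38.24 mm²); the r=5.5 cylinder at (1, 16) gives a regular 32-gon of circumradius 5.5 (constant along its height) (area = (32/2)·5.500²·sin(360°/32) = 94.42 mm²); Taking the first minus the rest: starting from the r=3.5 cylinder (38.24 mm²), the r=5.5 cylinder at (1, 16) misses the remaining region (no effect) — area = 38.24 mm²; the cube at (3, 5.5) is absent (z outside [16.5, 31.5]); Combining (union): only the result so far is present, so the union is just that shape — area = 38.24 mm². Overall, the cross-section is a single solid region. Net area = 38.24 mm².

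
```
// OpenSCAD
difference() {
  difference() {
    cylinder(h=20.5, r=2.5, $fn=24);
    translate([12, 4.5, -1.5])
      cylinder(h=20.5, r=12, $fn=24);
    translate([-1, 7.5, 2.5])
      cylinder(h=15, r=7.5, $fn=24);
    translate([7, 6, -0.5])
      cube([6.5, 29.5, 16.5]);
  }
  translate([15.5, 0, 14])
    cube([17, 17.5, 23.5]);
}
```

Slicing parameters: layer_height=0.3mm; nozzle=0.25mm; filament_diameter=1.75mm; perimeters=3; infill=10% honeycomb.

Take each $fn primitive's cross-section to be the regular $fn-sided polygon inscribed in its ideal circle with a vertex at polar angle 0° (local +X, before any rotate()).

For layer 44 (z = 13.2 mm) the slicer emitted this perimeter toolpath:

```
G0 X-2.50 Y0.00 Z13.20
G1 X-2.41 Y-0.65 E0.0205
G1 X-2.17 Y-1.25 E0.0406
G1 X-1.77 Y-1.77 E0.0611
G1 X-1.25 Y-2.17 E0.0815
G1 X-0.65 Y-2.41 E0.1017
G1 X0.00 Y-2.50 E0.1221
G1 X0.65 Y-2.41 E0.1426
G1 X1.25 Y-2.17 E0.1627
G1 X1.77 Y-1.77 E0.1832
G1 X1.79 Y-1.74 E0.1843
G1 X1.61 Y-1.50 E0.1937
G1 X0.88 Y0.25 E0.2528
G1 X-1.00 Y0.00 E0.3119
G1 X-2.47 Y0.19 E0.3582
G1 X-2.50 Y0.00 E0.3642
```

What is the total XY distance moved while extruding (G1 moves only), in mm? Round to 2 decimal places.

11.68 mm

Sum the Euclidean lengths of each G1 segment: total = 11.68 mm.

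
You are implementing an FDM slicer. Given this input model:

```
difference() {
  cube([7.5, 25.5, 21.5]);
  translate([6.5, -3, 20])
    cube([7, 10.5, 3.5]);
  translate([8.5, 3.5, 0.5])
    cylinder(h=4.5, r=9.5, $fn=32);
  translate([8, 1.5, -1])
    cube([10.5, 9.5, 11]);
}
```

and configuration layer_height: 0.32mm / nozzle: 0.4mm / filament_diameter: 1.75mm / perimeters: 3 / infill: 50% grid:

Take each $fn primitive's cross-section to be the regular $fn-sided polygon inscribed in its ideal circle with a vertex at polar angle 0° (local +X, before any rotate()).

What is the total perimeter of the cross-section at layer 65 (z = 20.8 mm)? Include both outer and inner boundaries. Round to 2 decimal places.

66.00 mm

At z = 20.8 mm: the 7.5×25.5 cube contributes its full rectangle (perimeter 66.00 mm); the cube at (6.5, -3) (footprint 7×10.5) is included at this height (perimeter 35.00 mm); the cylinder at (8.5, 3.5) is absent (z outside [0.5, 5]); the cube at (8, 1.5) does not reach this height (z outside [-1, 10]); Subtracting the remaining from the first: starting from the 7.5×25.5 cube, the 7×10.5 cube at (6.5, -3) partially overlaps it — only the 7.50 mm² overlap (of its 73.50 mm²) is removed, clipping the outline — boundary = 66.00 mm. Overall, the cross-section is a single solid region. Total boundary length (outer) = 66.00 mm.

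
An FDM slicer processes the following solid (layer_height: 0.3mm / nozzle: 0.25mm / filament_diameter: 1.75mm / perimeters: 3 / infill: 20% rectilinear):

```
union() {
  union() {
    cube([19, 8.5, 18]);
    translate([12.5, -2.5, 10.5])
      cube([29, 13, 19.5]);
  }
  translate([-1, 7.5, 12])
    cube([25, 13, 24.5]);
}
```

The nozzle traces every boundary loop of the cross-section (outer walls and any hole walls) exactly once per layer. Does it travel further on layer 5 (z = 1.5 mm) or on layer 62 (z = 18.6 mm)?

layer 62 (z = 18.6 mm)

Layer 5 (z = 1.5): the 19×8.5 cube contributes its full rectangle (perimeter 55.00 mm); the cube at (12.5, -2.5) is absent (z outside [10.5, 30]); Taking the union: only the 19×8.5 cube is present, so the union is just that shape — boundary = 55.00 mm; the cube at (-1, 7.5) does not reach this height (z outside [12, 36.5]); Merging all regions: only that combined region is present, so the union is just that shape — boundary = 55.00 mm. So its perimeter = 55.00 mm. Layer 62 (z = 18.6): the cube is absent (z outside [0, 18]); the cube at (12.5, -2.5) is present — its section is the full 29×13 rectangle (perimeter 84.00 mm); Merging all regions: only the 29×13 cube at (12.5, -2.5) is present, so the union is just that shape — boundary = 84.00 mm; the cube at (-1, 7.5) is present — its section is the full 25×13 rectangle (perimeter 76.00 mm); Combining (union): the regions partially overlap (shared area 34.50 mm²), so the edge portions inside another operand are dropped and the merged outline is re-measured after clipping — boundary = 131.00 mm. So its perimeter = 131.00 mm. Layer 62 is larger (131.00 vs 55.00 mm).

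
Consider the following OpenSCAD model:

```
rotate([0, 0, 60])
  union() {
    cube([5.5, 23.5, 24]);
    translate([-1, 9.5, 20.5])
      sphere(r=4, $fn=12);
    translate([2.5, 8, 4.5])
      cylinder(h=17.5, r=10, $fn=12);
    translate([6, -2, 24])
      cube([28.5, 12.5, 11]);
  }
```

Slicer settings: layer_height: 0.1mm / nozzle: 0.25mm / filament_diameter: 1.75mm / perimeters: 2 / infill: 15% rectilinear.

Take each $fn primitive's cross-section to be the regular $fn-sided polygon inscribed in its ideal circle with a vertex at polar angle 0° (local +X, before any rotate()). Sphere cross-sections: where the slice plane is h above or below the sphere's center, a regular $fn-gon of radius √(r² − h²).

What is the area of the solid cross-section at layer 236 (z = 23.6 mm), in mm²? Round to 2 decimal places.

At z = 23.6 mm: the 5.5×23.5 cube contributes its full rectangle (area 129.25 mm²); the sphere at (-1, 9.5): section is a regular 12-gon, circumradius = √(r²−h²) = √(4²−3.1²) = 2.528 (area = (12/2)·2.528²·sin(360°/12) = 19.17 mm²); the cylinder at (2.5, 8) is absent (z outside [4.5, 22]); the cube at (6, -2) does not reach this height (z outside [24, 35]); Taking the union: the regions partially overlap — summed areas 148.42 mm² minus the doubly-counted overlap 4.80 mm² gives 143.62 mm² — area = 143.62 mm²; (rotated 60° about Z; rotation is an isometry so areas/perimeters/island counts are preserved). Overall, the cross-section is a single solid region. Net area = 143.62 mm².

143.62 mm²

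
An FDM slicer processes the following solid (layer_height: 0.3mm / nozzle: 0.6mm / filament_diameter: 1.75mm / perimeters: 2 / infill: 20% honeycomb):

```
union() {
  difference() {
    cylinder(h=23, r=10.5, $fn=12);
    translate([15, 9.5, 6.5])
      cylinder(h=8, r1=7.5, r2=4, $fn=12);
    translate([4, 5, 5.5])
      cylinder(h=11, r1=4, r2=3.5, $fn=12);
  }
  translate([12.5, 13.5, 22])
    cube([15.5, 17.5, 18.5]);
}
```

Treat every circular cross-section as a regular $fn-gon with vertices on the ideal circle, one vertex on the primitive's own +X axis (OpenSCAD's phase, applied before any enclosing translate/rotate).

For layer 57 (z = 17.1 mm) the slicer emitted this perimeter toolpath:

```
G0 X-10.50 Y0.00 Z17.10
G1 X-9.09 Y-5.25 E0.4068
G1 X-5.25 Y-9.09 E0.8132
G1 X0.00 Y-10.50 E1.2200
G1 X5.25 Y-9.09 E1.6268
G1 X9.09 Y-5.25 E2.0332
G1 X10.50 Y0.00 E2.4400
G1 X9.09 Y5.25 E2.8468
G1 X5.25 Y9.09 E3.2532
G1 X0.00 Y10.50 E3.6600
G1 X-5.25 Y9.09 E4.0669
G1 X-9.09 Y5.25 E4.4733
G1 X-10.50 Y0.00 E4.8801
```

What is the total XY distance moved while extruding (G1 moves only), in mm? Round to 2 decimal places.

Sum the Euclidean lengths of each G1 segment: total = 65.21 mm.

65.21 mm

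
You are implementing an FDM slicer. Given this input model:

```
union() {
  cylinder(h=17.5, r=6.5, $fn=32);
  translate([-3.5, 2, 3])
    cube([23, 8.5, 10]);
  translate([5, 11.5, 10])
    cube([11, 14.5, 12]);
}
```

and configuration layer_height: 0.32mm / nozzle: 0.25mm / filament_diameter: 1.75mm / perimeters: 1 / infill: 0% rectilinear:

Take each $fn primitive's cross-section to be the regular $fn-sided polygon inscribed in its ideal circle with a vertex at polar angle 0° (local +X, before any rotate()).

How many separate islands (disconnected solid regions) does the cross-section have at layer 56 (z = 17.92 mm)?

At z = 17.92 mm: the cylinder is absent (z outside [0, 17.5]); the cube at (-3.5, 2) is not intersected at this z (z outside [3, 13]); the 11×14.5 cube at (5, 11.5) contributes its full rectangle; Combining (union): only the 11×14.5 cube at (5, 11.5) is present, so the union is just that shape — 1 connected region. Overall, the cross-section is a single solid region. Island count = 1.

1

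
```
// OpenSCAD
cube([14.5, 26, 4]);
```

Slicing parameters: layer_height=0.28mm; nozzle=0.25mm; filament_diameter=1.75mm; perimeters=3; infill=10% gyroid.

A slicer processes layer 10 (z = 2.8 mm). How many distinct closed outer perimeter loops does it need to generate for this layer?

1

At z = 2.8 mm: the cube is present — its section is the full 14.5×26 rectangle. The result has 1 disconnected region.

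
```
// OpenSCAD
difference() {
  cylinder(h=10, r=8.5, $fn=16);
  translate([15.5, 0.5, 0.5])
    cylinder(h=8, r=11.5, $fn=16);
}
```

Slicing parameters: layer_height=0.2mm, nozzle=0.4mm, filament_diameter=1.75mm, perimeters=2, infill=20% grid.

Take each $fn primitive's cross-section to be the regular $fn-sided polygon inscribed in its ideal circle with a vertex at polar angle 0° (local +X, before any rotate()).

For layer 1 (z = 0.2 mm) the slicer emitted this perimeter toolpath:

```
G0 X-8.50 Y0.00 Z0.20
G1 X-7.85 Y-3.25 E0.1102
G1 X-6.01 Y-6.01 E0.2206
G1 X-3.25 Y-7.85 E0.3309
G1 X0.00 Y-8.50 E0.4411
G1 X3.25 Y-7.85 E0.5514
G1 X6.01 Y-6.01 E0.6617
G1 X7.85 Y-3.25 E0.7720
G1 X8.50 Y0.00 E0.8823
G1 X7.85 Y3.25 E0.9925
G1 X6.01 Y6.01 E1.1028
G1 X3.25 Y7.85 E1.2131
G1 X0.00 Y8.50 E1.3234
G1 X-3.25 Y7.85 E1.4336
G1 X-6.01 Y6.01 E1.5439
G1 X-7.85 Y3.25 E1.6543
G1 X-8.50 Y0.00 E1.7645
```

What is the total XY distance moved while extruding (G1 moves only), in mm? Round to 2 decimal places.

53.05 mm

Sum the Euclidean lengths of each G1 segment: total = 53.05 mm.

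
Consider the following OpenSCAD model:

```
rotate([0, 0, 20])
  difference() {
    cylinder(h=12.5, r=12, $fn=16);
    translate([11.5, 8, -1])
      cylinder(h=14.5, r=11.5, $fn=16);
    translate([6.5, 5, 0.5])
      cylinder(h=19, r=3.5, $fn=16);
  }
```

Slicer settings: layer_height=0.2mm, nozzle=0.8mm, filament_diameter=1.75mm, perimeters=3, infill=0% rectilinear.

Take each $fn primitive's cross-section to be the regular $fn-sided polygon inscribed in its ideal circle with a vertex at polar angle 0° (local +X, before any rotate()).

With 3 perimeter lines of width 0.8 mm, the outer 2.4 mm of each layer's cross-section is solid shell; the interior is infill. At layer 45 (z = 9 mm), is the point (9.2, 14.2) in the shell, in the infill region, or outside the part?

outside

At z = 9 mm: the cylinder: section is a regular 16-gon, circumradius r=12; the r=11.5 cylinder at (11.5, 8) contributes a regular 16-gon of circumradius 11.5; the cylinder at (6.5, 5): section is a regular 16-gon, circumradius r=3.5; After the difference (first − rest): starting from the r=12 cylinder, the r=11.5 cylinder at (11.5, 8) partially overlaps it — only the 118.44 mm² overlap (of its 404.88 mm²) is removed, clipping the outline; the r=3.5 cylinder at (6.5, 5) misses the remaining region (no effect) — 1 connected region; (whole slice rotated 20° about Z — lengths, areas and connectivity unchanged). Overall, the cross-section is a single solid region. Undo the 20° rotation: the query point maps to (13.502, 10.197) in the un-rotated model frame. The nearest boundary edge runs (0.00, 12.00)→(0.77, 11.85); distance from the point to it = 12.84 mm. The point is not inside any of the regions above, so it lies outside the cross-section (12.84 mm from the nearest boundary).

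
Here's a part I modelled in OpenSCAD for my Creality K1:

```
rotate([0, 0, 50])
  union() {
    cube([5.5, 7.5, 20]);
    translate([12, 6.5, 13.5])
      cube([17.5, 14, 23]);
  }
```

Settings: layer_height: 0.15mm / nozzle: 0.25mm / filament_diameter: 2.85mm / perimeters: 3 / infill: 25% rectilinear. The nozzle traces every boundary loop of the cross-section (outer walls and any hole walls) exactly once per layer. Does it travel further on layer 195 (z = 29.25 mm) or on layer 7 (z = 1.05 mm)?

Layer 195 (z = 29.25): the cube is not intersected at this z (z outside [0, 20]); the cube at (12, 6.5) (footprint 17.5×14) is included at this height (perimeter 63.00 mm); Combining (union): only the 17.5×14 cube at (12, 6.5) is present, so the union is just that shape — boundary = 63.00 mm; (rotated 50° about Z; rotation is an isometry so areas/perimeters/island counts are preserved). So its perimeter = 63.00 mm. Layer 7 (z = 1.05): the 5.5×7.5 cube contributes its full rectangle (perimeter 26.00 mm); the cube at (12, 6.5) is absent (z outside [13.5, 36.5]); Combining (union): only the 5.5×7.5 cube is present, so the union is just that shape — boundary = 26.00 mm; (rotated 50° about Z; rotation is an isometry so areas/perimeters/island counts are preserved). So its perimeter = 26.00 mm. Layer 195 is larger (63.00 vs 26.00 mm).

layer 195 (z = 29.25 mm)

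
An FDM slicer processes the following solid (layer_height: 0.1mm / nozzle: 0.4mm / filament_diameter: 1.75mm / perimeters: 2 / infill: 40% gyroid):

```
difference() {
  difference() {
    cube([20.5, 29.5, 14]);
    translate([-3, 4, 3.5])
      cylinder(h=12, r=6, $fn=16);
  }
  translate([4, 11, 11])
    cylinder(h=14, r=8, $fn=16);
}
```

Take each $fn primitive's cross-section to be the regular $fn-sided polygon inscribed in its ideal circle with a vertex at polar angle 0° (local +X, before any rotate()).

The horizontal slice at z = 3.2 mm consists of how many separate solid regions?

1

At z = 3.2 mm: the 20.5×29.5 cube contributes its full rectangle; the cylinder at (-3, 4) is absent (z outside [3.5, 15.5]); Subtracting the remaining from the first: none of the subtracted shapes is present at this height, so the 20.5×29.5 cube is unchanged — 1 connected region; the cylinder at (4, 11) does not reach this height (z outside [11, 25]); After the difference (first − rest): none of the subtracted shapes is present at this height, so that combined region is unchanged — 1 connected region. The result has 1 disconnected region.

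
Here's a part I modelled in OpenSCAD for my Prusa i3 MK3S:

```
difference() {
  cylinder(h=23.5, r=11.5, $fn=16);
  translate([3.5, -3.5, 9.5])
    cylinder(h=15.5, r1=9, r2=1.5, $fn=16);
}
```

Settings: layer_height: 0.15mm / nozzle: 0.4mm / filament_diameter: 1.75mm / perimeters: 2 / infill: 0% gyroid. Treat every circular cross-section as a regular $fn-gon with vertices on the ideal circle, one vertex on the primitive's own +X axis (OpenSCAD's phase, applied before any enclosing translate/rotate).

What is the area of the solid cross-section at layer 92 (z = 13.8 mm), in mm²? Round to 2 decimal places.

At z = 13.8 mm: the r=11.5 cylinder contributes a regular 16-gon of circumradius 11.5 (area = (16/2)·11.500²·sin(360°/16) = 404.88 mm²); the cone at (3.5, -3.5) (r1=9→r2=1.5) has section circumradius 6.919 here — a regular 16-gon (area = (16/2)·6.919²·sin(360°/16) = 146.58 mm²); Taking the first minus the rest: starting from the r=11.5 cylinder (404.88 mm²), the cone at (3.5, -3.5) partially overlaps it — only the 144.33 mm² overlap (of its 146.58 mm²) is removed, clipping the outline — area = 260.55 mm². Overall, the cross-section is a single solid region. Net area = 260.55 mm².

260.55 mm²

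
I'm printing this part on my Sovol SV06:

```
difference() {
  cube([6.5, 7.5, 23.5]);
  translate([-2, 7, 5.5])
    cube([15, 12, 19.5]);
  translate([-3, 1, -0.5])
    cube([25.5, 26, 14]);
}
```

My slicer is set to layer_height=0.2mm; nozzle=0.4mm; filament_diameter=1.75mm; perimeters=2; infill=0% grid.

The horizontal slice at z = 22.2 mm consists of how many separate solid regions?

At z = 22.2 mm: the cube (footprint 6.5×7.5) is included at this height; the 15×12 cube at (-2, 7) contributes its full rectangle; the cube at (-3, 1) does not reach this height (z outside [-0.5, 13.5]); Subtracting the remaining from the first: starting from the 6.5×7.5 cube, the 15×12 cube at (-2, 7) partially overlaps it — only the 3.25 mm² overlap (of its 180.00 mm²) is removed, clipping the outline — 1 connected region. The result has 1 disconnected region.

1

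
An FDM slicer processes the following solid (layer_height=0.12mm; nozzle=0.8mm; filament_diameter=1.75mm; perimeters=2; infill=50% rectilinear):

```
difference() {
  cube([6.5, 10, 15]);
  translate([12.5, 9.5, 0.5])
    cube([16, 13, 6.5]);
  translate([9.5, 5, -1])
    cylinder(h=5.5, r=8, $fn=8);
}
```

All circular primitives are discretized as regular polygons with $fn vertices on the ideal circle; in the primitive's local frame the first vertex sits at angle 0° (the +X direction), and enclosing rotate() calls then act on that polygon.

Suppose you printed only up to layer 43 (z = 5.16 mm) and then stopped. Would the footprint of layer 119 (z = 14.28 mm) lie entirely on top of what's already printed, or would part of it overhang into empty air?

Compare the two slices. At z = 5.16: the 6.5×10 cube contributes its full rectangle (area 65.00 mm²); the cube at (12.5, 9.5) (footprint 16×13) is included at this height (area 208.00 mm²); the cylinder at (9.5, 5) is absent (z outside [-1, 4.5]); After the difference (first − rest): starting from the 6.5×10 cube (65.00 mm²), the 16×13 cube at (12.5, 9.5) misses the remaining region (no effect) — area = 65.00 mm². At z = 14.28: the cube (footprint 6.5×10) is included at this height (area 65.00 mm²); the cube at (12.5, 9.5) does not reach this height (z outside [0.5, 7]); the cylinder at (9.5, 5) does not reach this height (z outside [-1, 4.5]); After the difference (first − rest): none of the subtracted shapes is present at this height, so the 6.5×10 cube is unchanged — area = 65.00 mm². Checking containment: the cross-section at z = 14.28 is a subset of the cross-section at z = 5.16.

entirely on top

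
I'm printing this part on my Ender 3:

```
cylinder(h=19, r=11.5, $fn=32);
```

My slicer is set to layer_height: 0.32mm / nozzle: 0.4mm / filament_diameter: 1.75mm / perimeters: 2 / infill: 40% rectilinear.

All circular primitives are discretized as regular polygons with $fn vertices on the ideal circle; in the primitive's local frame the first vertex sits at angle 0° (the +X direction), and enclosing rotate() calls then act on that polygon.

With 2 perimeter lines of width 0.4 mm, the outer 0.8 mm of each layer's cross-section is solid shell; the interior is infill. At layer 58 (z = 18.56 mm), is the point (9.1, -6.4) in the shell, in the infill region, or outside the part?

shell

At z = 18.56 mm: the r=11.5 cylinder contributes a regular 32-gon of circumradius 11.5. Overall, the cross-section is a single solid region. The nearest boundary edge runs (8.13, -8.13)→(9.56, -6.39); distance from the point to it = 0.35 mm. The point is inside the cross-section, 0.35 mm from the nearest boundary — within the 0.8 mm shell band (2 × 0.4).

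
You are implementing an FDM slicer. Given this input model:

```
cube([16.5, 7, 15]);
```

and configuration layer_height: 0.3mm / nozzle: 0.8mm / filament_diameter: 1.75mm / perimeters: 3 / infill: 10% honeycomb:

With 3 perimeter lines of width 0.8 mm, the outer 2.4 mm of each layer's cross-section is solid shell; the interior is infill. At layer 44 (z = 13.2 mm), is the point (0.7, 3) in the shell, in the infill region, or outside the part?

At z = 13.2 mm: the cube (footprint 16.5×7) is included at this height. Overall, the cross-section is a single solid region. The nearest boundary edge runs (0.00, 7.00)→(0.00, 0.00); distance from the point to it = 0.70 mm. The point is inside the cross-section, 0.70 mm from the nearest boundary — within the 2.4 mm shell band (3 × 0.8).

shell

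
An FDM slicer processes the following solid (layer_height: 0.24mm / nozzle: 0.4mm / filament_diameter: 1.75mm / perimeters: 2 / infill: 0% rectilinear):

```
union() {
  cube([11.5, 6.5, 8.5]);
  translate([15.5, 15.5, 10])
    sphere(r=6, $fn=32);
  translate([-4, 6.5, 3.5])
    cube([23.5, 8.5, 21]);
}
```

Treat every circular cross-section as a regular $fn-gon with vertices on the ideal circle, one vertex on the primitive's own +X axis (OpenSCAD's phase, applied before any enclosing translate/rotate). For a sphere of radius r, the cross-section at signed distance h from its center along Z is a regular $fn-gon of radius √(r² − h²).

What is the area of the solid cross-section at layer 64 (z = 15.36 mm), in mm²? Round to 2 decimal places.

213.77 mm²

At z = 15.36 mm: the cube is absent (z outside [0, 8.5]); the sphere at (15.5, 15.5): section is a regular 32-gon, circumradius = √(r²−h²) = √(6²−5.36²) = 2.696 (area = (32/2)·2.696²·sin(360°/32) = 22.69 mm²); the cube at (-4, 6.5) is present — its section is the full 23.5×8.5 rectangle (area 199.75 mm²); Combining (union): the regions partially overlap — summed areas 222.44 mm² minus the doubly-counted overlap 8.68 mm² gives 213.77 mm² — area = 213.77 mm². Overall, the cross-section is a single solid region. Net area = 213.77 mm².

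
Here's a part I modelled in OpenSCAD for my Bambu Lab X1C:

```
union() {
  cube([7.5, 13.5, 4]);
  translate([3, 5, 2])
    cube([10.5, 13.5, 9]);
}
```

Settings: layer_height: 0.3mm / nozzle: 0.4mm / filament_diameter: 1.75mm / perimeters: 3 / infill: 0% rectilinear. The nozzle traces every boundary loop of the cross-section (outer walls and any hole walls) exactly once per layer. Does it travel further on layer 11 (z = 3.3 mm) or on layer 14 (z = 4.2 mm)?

Layer 11 (z = 3.3): the 7.5×13.5 cube contributes its full rectangle (perimeter 42.00 mm); the cube at (3, 5) (footprint 10.5×13.5) is included at this height (perimeter 48.00 mm); Taking the union: the regions partially overlap (shared area 38.25 mm²), so the edge portions inside another operand are dropped and the merged outline is re-measured after clipping — boundary = 64.00 mm. So its perimeter = 64.00 mm. Layer 14 (z = 4.2): the cube does not reach this height (z outside [0, 4]); the cube at (3, 5) (footprint 10.5×13.5) is included at this height (perimeter 48.00 mm); Merging all regions: only the 10.5×13.5 cube at (3, 5) is present, so the union is just that shape — boundary = 48.00 mm. So its perimeter = 48.00 mm. Layer 11 is larger (64.00 vs 48.00 mm).

layer 11 (z = 3.3 mm)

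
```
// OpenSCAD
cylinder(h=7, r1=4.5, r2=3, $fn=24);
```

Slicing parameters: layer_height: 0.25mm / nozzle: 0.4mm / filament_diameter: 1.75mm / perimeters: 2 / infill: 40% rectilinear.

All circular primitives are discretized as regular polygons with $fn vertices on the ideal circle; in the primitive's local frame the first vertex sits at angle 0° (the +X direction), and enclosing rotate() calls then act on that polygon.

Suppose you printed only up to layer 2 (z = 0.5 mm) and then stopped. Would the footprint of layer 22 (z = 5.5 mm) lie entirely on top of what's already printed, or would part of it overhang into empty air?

Compare the two slices. At z = 0.5: the cone contributes a regular 24-gon of circumradius 4.393 (interpolated between r1=4.5 and r2=3 at t=0.071) (area = (24/2)·4.393²·sin(360°/24) = 59.93 mm²). At z = 5.5: the cone: at t=0.786 of its height the radius interpolates to r₁+(r₂−r₁)t = 3.321, giving a regular 24-gon of that circumradius (area = (24/2)·3.321²·sin(360°/24) = 34.26 mm²). Checking containment: the cross-section at z = 5.5 is a subset of the cross-section at z = 0.5.

entirely on top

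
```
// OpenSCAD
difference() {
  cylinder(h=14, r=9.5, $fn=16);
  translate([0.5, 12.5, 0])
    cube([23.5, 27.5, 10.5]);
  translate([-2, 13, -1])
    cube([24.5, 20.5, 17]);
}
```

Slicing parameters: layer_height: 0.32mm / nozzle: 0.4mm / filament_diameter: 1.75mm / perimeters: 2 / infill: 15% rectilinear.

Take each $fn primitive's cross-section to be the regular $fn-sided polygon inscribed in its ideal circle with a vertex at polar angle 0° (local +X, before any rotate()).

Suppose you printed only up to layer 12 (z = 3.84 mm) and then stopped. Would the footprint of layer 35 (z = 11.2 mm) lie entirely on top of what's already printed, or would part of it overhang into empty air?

Compare the two slices. At z = 3.84: the r=9.5 cylinder gives a regular 16-gon of circumradius 9.5 (constant along its height) (area = (16/2)·9.500²·sin(360°/16) = 276.30 mm²); the 23.5×27.5 cube at (0.5, 12.5) contributes its full rectangle (area 646.25 mm²); the cube at (-2, 13) (footprint 24.5×20.5) is included at this height (area 502.25 mm²); Taking the first minus the rest: starting from the r=9.5 cylinder (276.30 mm²), the 23.5×27.5 cube at (0.5, 12.5) misses the remaining region (no effect); the 24.5×20.5 cube at (-2, 13) misses the remaining region (no effect) — area = 276.30 mm². At z = 11.2: the cylinder: section is a regular 16-gon, circumradius r=9.5 (area = (16/2)·9.500²·sin(360°/16) = 276.30 mm²); the cube at (0.5, 12.5) does not reach this height (z outside [0, 10.5]); the cube at (-2, 13) (footprint 24.5×20.5) is included at this height (area 502.25 mm²); Taking the first minus the rest: starting from the r=9.5 cylinder (276.30 mm²), the 24.5×20.5 cube at (-2, 13) misses the remaining region (no effect) — area = 276.30 mm². Checking containment: the cross-section at z = 11.2 is a subset of the cross-section at z = 3.84.

entirely on top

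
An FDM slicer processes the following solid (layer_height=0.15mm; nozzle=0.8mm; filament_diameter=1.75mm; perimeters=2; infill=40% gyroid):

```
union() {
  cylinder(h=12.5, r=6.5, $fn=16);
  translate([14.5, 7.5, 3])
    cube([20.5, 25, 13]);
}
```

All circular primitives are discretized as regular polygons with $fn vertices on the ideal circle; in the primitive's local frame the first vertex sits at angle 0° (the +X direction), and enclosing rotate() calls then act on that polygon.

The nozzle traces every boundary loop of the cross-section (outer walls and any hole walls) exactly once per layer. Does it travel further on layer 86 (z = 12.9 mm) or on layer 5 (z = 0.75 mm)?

Layer 86 (z = 12.9): the cylinder does not reach this height (z outside [0, 12.5]); the cube at (14.5, 7.5) (footprint 20.5×25) is included at this height (perimeter 91.00 mm); Combining (union): only the 20.5×25 cube at (14.5, 7.5) is present, so the union is just that shape — boundary = 91.00 mm. So its perimeter = 91.00 mm. Layer 5 (z = 0.75): the r=6.5 cylinder gives a regular 16-gon of circumradius 6.5 (constant along its height) (perimeter = 2·16·6.500·sin(180°/16) = 40.58 mm); the cube at (14.5, 7.5) does not reach this height (z outside [3, 16]); Merging all regions: only the r=6.5 cylinder is present, so the union is just that shape — boundary = 40.58 mm. So its perimeter = 40.58 mm. Layer 86 is larger (91.00 vs 40.58 mm).

layer 86 (z = 12.9 mm)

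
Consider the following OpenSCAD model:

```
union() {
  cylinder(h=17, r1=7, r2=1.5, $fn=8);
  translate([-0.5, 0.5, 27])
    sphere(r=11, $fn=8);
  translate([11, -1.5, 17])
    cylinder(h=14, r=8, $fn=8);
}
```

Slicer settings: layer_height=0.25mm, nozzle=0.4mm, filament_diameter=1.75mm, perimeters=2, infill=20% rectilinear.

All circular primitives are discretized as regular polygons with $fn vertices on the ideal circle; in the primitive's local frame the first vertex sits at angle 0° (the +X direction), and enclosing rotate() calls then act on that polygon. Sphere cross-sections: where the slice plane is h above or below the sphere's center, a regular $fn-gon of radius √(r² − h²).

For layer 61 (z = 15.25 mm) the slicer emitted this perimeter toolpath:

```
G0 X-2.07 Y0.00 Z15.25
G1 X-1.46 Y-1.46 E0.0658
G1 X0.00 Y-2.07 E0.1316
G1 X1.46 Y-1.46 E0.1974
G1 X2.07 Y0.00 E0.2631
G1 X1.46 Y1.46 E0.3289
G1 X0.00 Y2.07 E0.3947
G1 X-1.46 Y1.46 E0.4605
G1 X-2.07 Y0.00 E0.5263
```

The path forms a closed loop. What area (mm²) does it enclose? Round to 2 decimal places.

Apply the shoelace formula to the sequence of (X, Y) vertices; enclosed area = 12.09 mm².

12.09 mm²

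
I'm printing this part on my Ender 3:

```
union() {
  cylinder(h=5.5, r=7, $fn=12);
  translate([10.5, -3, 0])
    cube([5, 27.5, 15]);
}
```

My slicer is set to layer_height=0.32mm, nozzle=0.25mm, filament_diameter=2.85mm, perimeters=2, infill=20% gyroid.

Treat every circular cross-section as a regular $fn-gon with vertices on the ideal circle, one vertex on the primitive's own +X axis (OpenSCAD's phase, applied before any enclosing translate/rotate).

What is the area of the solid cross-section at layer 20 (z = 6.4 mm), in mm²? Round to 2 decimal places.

137.50 mm²

At z = 6.4 mm: the cylinder is not intersected at this z (z outside [0, 5.5]); the 5×27.5 cube at (10.5, -3) contributes its full rectangle (area 137.50 mm²); Merging all regions: only the 5×27.5 cube at (10.5, -3) is present, so the union is just that shape — area = 137.50 mm². Overall, the cross-section is a single solid region. Net area = 137.50 mm².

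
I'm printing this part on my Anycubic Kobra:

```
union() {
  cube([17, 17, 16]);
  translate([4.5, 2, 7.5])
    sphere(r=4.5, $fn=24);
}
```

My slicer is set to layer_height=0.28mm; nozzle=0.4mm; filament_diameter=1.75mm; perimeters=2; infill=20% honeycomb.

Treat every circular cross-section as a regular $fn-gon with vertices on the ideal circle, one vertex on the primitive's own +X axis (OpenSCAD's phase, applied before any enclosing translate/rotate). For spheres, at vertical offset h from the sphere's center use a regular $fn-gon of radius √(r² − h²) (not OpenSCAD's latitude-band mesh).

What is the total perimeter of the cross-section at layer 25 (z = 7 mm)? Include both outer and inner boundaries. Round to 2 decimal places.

69.91 mm

At z = 7 mm: the cube is present — its section is the full 17×17 rectangle (perimeter 68.00 mm); the sphere at (4.5, 2): section is a regular 24-gon, circumradius = √(r²−h²) = √(4.5²−0.5²) = 4.472 (perimeter = 2·24·4.472·sin(180°/24) = 28.02 mm); Merging all regions: the regions partially overlap (shared area 48.22 mm²), so the edge portions inside another operand are dropped and the merged outline is re-measured after clipping — boundary = 69.91 mm. Overall, the cross-section is a single solid region. Total boundary length (outer) = 69.91 mm.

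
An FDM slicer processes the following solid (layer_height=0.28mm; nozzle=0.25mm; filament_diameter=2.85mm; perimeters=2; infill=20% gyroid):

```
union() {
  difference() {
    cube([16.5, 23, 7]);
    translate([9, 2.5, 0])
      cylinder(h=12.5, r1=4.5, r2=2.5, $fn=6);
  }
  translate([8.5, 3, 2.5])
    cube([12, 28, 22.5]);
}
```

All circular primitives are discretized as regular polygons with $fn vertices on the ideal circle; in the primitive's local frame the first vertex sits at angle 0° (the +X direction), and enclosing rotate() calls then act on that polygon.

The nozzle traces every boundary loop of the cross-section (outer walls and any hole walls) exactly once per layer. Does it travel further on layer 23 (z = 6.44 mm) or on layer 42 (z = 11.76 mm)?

Layer 23 (z = 6.44): the cube is present — its section is the full 16.5×23 rectangle (perimeter 79.00 mm); the cone at (9, 2.5): at t=0.515 of its height the radius interpolates to r₁+(r₂−r₁)t = 3.470, giving a regular 6-gon of that circumradius (perimeter = 2·6·3.470·sin(180°/6) = 20.82 mm); Subtracting the remaining from the first: starting from the 16.5×23 cube, the cone at (9, 2.5) partially overlaps it — only the 29.38 mm² overlap (of its 31.28 mm²) is removed, clipping the outline — boundary = 91.13 mm; the cube at (8.5, 3) is present — its section is the full 12×28 rectangle (perimeter 80.00 mm); Merging all regions: the regions partially overlap (shared area 152.59 mm²), so the edge portions inside another operand are dropped and the merged outline is re-measured after clipping — boundary = 116.19 mm. So its perimeter = 116.19 mm. Layer 42 (z = 11.76): the cube is not intersected at this z (z outside [0, 7]); the cone at (9, 2.5) (r1=4.5→r2=2.5) has section circumradius 2.618 here — a regular 6-gon (perimeter = 2·6·2.618·sin(180°/6) = 15.71 mm); Taking the first minus the rest: the first operand is absent here, so nothing remains; the cube at (8.5, 3) is present — its section is the full 12×28 rectangle (perimeter 80.00 mm); Combining (union): only the 12×28 cube at (8.5, 3) is present, so the union is just that shape — boundary = 80.00 mm. So its perimeter = 80.00 mm. Layer 23 is larger (116.19 vs 80.00 mm).

layer 23 (z = 6.44 mm)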